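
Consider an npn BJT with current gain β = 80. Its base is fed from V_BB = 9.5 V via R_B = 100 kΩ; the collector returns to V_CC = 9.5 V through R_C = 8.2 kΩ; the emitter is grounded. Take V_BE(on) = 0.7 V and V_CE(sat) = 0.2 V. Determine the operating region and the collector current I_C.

Assume active: I_B = (9.5 − 0.7)/100 = 0.088 mA, giving I_C = β·I_B = 7.04 mA.
But then V_CE = 9.5 − 7.04×8.2 = -48.2 V < V_CE(sat) = 0.2 V — impossible in the active region.
So the transistor is saturated. With V_CE = 0.2 V, I_C = (V_CC − 0.2)/R_C = 9.3/8.2 = 1.13 mA.
Check: β·I_B = 7.04 mA > I_C = 1.13 mA, confirming saturation.

saturation; I_C ≈ 1.1 mA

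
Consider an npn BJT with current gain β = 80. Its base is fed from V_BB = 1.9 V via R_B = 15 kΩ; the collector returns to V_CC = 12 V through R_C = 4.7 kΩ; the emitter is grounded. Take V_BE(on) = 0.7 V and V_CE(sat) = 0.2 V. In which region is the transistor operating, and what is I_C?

saturation; I_C ≈ 2.5 mA

Assume active: I_B = (1.9 − 0.7)/15 = 0.08 mA, giving I_C = β·I_B = 6.4 mA.
But then V_CE = 12 − 6.4×4.7 = -18.1 V < V_CE(sat) = 0.2 V — impossible in the active region.
So the transistor is saturated. With V_CE = 0.2 V, I_C = (V_CC − 0.2)/R_C = 11.8/4.7 = 2.51 mA.
Check: β·I_B = 6.4 mA > I_C = 2.51 mA, confirming saturation.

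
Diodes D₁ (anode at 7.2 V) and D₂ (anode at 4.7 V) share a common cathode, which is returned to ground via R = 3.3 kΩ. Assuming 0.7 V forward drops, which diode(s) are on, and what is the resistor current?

Only D₁ conducts; I_R ≈ 2 mA

Assume both conduct. Then node N would need to be at both 7.2−0.7 = 6.5 V and 4.7−0.7 = 4 V, which is impossible.
Assume only D₁ conducts: V_N = 7.2 − 0.7 = 6.5 V, so I_R = 6.5/3.3 = 1.97 mA.
Check D₂: its anode-to-cathode voltage is 4.7 − 6.5 = -1.8 V < 0.7 V, so it is off. The assumption is consistent.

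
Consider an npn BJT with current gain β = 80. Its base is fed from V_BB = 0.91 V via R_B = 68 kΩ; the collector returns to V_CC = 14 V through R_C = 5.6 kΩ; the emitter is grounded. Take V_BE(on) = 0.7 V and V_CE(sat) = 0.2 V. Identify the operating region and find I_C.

active; I_C ≈ 0.25 mA

Assume active. Base-emitter loop: I_B = (V_BB − V_BE)/R_B = (0.91 − 0.7)/68 = 0.00309 mA.
I_C = β·I_B = 80×0.00309 = 0.247 mA.
V_CE = V_CC − I_C·R_C = 14 − 0.247×5.6 = 12.6 V > V_CE(sat), so the active-region assumption holds.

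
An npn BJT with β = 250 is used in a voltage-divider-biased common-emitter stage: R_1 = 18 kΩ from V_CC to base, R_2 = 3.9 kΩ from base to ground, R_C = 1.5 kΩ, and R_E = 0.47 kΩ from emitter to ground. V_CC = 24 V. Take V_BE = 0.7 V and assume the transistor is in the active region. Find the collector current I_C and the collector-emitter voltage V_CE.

I_C ≈ 7.4 mA, V_CE ≈ 9.5 V

Thevenize the base divider: V_Th = V_CC·R_2/(R_1+R_2) = 24×3.9/21.9 = 4.27 V, R_Th = R_1‖R_2 = 3.21 kΩ.
Base-emitter loop: V_Th = I_B·R_Th + V_BE + (β+1)I_B·R_E, so I_B = (4.27 − 0.7) / (3.21 + 251×0.47) = 0.0295 mA.
I_C = β·I_B = 250×0.0295 = 7.37 mA, and I_E = (β+1)I_B = 7.4 mA.
V_CE = V_CC − I_C·R_C − I_E·R_E = 24 − 7.37×1.5 − 7.4×0.47 = 9.46 V.
V_CE = 9.46 V > 0.2 V confirms active-region operation.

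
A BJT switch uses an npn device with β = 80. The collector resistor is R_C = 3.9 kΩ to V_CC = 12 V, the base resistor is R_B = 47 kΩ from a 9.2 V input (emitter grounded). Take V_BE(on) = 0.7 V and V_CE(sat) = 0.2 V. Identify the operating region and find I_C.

saturation; I_C ≈ 3 mA

Assume active: I_B = (9.2 − 0.7)/47 = 0.181 mA, giving I_C = β·I_B = 14.5 mA.
But then V_CE = 12 − 14.5×3.9 = -44.4 V < V_CE(sat) = 0.2 V — impossible in the active region.
So the transistor is saturated. With V_CE = 0.2 V, I_C = (V_CC − 0.2)/R_C = 11.8/3.9 = 3.03 mA.
Check: β·I_B = 14.5 mA > I_C = 3.03 mA, confirming saturation.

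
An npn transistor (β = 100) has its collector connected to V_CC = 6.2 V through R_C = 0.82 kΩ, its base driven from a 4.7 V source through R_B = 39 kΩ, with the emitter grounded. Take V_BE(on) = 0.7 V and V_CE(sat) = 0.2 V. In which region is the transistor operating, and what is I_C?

saturation; I_C ≈ 7.3 mA

Assume active: I_B = (4.7 − 0.7)/39 = 0.103 mA, giving I_C = β·I_B = 10.3 mA.
But then V_CE = 6.2 − 10.3×0.82 = -2.21 V < V_CE(sat) = 0.2 V — impossible in the active region.
So the transistor is saturated. With V_CE = 0.2 V, I_C = (V_CC − 0.2)/R_C = 6/0.82 = 7.32 mA.
Check: β·I_B = 10.3 mA > I_C = 7.32 mA, confirming saturation.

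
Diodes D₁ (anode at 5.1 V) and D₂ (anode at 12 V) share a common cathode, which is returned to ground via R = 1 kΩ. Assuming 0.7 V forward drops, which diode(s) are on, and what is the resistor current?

Assume both conduct. Then node N would need to be at both 5.1−0.7 = 4.4 V and 12−0.7 = 11.3 V, which is impossible.
Assume only D₂ conducts: V_N = 12 − 0.7 = 11.3 V, so I_R = 11.3/1 = 11.3 mA.
Check D₁: its anode-to-cathode voltage is 5.1 − 11.3 = -6.2 V < 0.7 V, so it is off. The assumption is consistent.

Only D₂ conducts; I_R ≈ 11 mA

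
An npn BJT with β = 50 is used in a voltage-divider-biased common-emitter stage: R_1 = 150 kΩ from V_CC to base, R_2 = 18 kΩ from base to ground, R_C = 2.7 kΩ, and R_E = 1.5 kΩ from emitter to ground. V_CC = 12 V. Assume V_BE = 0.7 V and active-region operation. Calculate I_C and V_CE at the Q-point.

I_C ≈ 0.32 mA, V_CE ≈ 11 V

Thevenize the base divider: V_Th = V_CC·R_2/(R_1+R_2) = 12×18/168 = 1.29 V, R_Th = R_1‖R_2 = 16.1 kΩ.
Base-emitter loop: V_Th = I_B·R_Th + V_BE + (β+1)I_B·R_E, so I_B = (1.29 − 0.7) / (16.1 + 51×1.5) = 0.00633 mA.
I_C = β·I_B = 50×0.00633 = 0.316 mA, and I_E = (β+1)I_B = 0.323 mA.
V_CE = V_CC − I_C·R_C − I_E·R_E = 12 − 0.316×2.7 − 0.323×1.5 = 10.7 V.
V_CE = 10.7 V > 0.2 V confirms active-region operation.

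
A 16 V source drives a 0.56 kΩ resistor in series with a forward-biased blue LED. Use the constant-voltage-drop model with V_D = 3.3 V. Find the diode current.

KVL around the loop: 16 = V_D + I·R = 3.3 + I × 0.56 kΩ.
So I = (16 − 3.3) / 0.56 kΩ = 12.7 / 0.56 = 22.7 mA.

I ≈ 23 mA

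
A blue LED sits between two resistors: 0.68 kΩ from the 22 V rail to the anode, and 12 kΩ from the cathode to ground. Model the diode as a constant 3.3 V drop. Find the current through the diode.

I ≈ 1.5 mA

The two resistors are in series with the diode, so KVL gives 22 = I·0.68 + 3.3 + I·12.
I = (22 − 3.3) / (0.68 + 12) kΩ = 18.7 / 12.7 = 1.47 mA.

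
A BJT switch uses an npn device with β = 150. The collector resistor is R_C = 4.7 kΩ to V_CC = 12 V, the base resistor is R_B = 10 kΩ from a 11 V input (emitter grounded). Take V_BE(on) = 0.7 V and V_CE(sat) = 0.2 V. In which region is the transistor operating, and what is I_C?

saturation; I_C ≈ 2.5 mA

Assume active: I_B = (11 − 0.7)/10 = 1.03 mA, giving I_C = β·I_B = 154 mA.
But then V_CE = 12 − 154×4.7 = -714 V < V_CE(sat) = 0.2 V — impossible in the active region.
So the transistor is saturated. With V_CE = 0.2 V, I_C = (V_CC − 0.2)/R_C = 11.8/4.7 = 2.51 mA.
Check: β·I_B = 154 mA > I_C = 2.51 mA, confirming saturation.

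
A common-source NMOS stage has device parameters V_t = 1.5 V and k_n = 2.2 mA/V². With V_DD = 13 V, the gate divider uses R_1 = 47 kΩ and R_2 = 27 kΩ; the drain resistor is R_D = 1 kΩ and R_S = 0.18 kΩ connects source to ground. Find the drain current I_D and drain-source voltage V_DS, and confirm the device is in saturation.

I_D ≈ 5.5 mA, V_DS ≈ 6.5 V

V_G = V_DD·R_2/(R_1+R_2) = 13×27/74 = 4.74 V.
Assume saturation: I_D = (k_n/2)(V_GS − V_t)² with V_GS = V_G − I_D·R_S = 4.74 − 0.18·I_D.
Substituting gives 0.0356·I_D² − 2.28·I_D + 11.6 = 0, with roots I_D = 5.54 or 58.5 mA.
The root I_D = 58.5 mA gives V_GS = -5.8 V ≤ V_t, so take I_D = 5.54 mA.
Then V_GS = 3.75 V and V_DS = V_DD − I_D(R_D+R_S) = 13 − 5.54×1.18 = 6.46 V.
Saturation requires V_DS ≥ V_GS − V_t = 2.25 V; 6.46 ≥ 2.25 ✓.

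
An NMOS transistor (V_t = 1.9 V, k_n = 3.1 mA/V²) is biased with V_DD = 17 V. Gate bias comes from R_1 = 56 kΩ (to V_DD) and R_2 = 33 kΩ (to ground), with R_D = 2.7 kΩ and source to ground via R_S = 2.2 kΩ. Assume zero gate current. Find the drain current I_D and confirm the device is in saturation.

I_D ≈ 1.5 mA

V_G = V_DD·R_2/(R_1+R_2) = 17×33/89 = 6.3 V.
Assume saturation: I_D = (k_n/2)(V_GS − V_t)² with V_GS = V_G − I_D·R_S = 6.3 − 2.2·I_D.
Substituting gives 7.5·I_D² − 31·I_D + 30.1 = 0, with roots I_D = 1.55 or 2.59 mA.
The root I_D = 2.59 mA gives V_GS = 0.608 V ≤ V_t, so take I_D = 1.55 mA.
Then V_GS = 2.9 V and V_DS = V_DD − I_D(R_D+R_S) = 17 − 1.55×4.9 = 9.42 V.
Saturation requires V_DS ≥ V_GS − V_t = 0.999 V; 9.42 ≥ 0.999 ✓.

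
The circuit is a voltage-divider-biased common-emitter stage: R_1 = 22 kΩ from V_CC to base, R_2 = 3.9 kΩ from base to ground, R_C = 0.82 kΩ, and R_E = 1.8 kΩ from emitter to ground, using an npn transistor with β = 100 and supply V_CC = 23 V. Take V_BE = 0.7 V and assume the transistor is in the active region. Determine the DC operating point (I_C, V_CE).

Thevenize the base divider: V_Th = V_CC·R_2/(R_1+R_2) = 23×3.9/25.9 = 3.46 V, R_Th = R_1‖R_2 = 3.31 kΩ.
Base-emitter loop: V_Th = I_B·R_Th + V_BE + (β+1)I_B·R_E, so I_B = (3.46 − 0.7) / (3.31 + 101×1.8) = 0.0149 mA.
I_C = β·I_B = 100×0.0149 = 1.49 mA, and I_E = (β+1)I_B = 1.51 mA.
V_CE = V_CC − I_C·R_C − I_E·R_E = 23 − 1.49×0.82 − 1.51×1.8 = 19.1 V.
V_CE = 19.1 V > 0.2 V confirms active-region operation.

I_C ≈ 1.5 mA, V_CE ≈ 19 V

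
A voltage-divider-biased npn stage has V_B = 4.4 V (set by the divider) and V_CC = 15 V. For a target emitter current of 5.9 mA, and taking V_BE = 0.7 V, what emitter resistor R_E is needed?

V_E = V_B − V_BE = 4.4 − 0.7 = 3.7 V.
R_E = V_E / I_E = 3.7 / 5.9 = 0.627 kΩ.

R_E ≈ 0.63 kΩ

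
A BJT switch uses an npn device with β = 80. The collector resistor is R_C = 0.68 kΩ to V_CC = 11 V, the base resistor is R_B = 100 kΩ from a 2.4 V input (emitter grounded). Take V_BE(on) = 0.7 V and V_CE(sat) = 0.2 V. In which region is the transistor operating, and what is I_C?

active; I_C ≈ 1.4 mA

Assume active. Base-emitter loop: I_B = (V_BB − V_BE)/R_B = (2.4 − 0.7)/100 = 0.017 mA.
I_C = β·I_B = 80×0.017 = 1.36 mA.
V_CE = V_CC − I_C·R_C = 11 − 1.36×0.68 = 10.1 V > V_CE(sat), so the active-region assumption holds.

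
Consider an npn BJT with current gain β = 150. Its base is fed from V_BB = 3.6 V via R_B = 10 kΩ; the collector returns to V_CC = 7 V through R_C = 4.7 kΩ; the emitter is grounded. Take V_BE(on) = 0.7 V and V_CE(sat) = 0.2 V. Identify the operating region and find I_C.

Assume active: I_B = (3.6 − 0.7)/10 = 0.29 mA, giving I_C = β·I_B = 43.5 mA.
But then V_CE = 7 − 43.5×4.7 = -197 V < V_CE(sat) = 0.2 V — impossible in the active region.
So the transistor is saturated. With V_CE = 0.2 V, I_C = (V_CC − 0.2)/R_C = 6.8/4.7 = 1.45 mA.
Check: β·I_B = 43.5 mA > I_C = 1.45 mA, confirming saturation.

saturation; I_C ≈ 1.4 mA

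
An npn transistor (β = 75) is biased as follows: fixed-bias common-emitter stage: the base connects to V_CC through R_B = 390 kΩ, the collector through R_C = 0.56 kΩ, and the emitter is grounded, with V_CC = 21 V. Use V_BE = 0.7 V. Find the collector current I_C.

I_C ≈ 3.9 mA

Base loop: V_CC = I_B·R_B + V_BE, so I_B = (21 − 0.7)/390 kΩ = 0.0521 mA.
In the active region I_C = β·I_B = 75 × 0.0521 = 3.9 mA.
Collector loop: V_CE = V_CC − I_C·R_C = 21 − 3.9×0.56 = 18.8 V.
Since V_CE = 18.8 V > V_CE(sat) ≈ 0.2 V, the transistor is in the active region as assumed.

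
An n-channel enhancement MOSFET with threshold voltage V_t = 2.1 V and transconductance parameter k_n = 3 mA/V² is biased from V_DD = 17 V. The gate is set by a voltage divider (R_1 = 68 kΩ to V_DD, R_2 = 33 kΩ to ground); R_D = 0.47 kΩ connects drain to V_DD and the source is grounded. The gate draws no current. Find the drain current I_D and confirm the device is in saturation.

V_G = V_DD·R_2/(R_1+R_2) = 17×33/101 = 5.55 V. With the source grounded, V_GS = V_G = 5.55 V.
Assume saturation: I_D = (k_n/2)(V_GS − V_t)² = (3/2)×(5.55 − 2.1)² = 1.5×3.45² = 17.9 mA.
V_DS = V_DD − I_D·R_D = 17 − 17.9×0.47 = 8.59 V.
Saturation requires V_DS ≥ V_GS − V_t = 3.45 V; 8.59 ≥ 3.45 ✓.

I_D ≈ 18 mA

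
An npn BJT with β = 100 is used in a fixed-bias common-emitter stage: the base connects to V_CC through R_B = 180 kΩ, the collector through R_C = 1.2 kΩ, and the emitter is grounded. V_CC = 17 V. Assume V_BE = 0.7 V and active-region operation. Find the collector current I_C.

Base loop: V_CC = I_B·R_B + V_BE, so I_B = (17 − 0.7)/180 kΩ = 0.0906 mA.
In the active region I_C = β·I_B = 100 × 0.0906 = 9.06 mA.
Collector loop: V_CE = V_CC − I_C·R_C = 17 − 9.06×1.2 = 6.13 V.
Since V_CE = 6.13 V > V_CE(sat) ≈ 0.2 V, the transistor is in the active region as assumed.

I_C ≈ 9.1 mA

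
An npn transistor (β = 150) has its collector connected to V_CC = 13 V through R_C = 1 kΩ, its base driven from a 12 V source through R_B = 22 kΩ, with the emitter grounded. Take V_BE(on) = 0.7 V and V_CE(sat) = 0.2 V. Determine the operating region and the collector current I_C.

Assume active: I_B = (12 − 0.7)/22 = 0.514 mA, giving I_C = β·I_B = 77 mA.
But then V_CE = 13 − 77×1 = -64 V < V_CE(sat) = 0.2 V — impossible in the active region.
So the transistor is saturated. With V_CE = 0.2 V, I_C = (V_CC − 0.2)/R_C = 12.8/1 = 12.8 mA.
Check: β·I_B = 77 mA > I_C = 12.8 mA, confirming saturation.

saturation; I_C ≈ 13 mA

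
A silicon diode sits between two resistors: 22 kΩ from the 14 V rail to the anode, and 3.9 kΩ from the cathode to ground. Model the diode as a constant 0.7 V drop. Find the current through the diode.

I ≈ 0.51 mA

The two resistors are in series with the diode, so KVL gives 14 = I·22 + 0.7 + I·3.9.
I = (14 − 0.7) / (22 + 3.9) kΩ = 13.3 / 25.9 = 0.514 mA.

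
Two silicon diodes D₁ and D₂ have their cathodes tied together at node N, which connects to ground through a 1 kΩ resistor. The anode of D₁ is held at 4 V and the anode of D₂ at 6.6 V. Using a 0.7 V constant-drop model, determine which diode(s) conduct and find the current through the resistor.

Assume both conduct. Then node N would need to be at both 4−0.7 = 3.3 V and 6.6−0.7 = 5.9 V, which is impossible.
Assume only D₂ conducts: V_N = 6.6 − 0.7 = 5.9 V, so I_R = 5.9/1 = 5.9 mA.
Check D₁: its anode-to-cathode voltage is 4 − 5.9 = -1.9 V < 0.7 V, so it is off. The assumption is consistent.

Only D₂ conducts; I_R ≈ 5.9 mA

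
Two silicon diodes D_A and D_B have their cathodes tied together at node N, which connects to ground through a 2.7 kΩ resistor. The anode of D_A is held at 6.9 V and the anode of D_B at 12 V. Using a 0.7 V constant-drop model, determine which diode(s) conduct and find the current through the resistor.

Assume both conduct. Then node N would need to be at both 6.9−0.7 = 6.2 V and 12−0.7 = 11.3 V, which is impossible.
Assume only D_B conducts: V_N = 12 − 0.7 = 11.3 V, so I_R = 11.3/2.7 = 4.19 mA.
Check D_A: its anode-to-cathode voltage is 6.9 − 11.3 = -4.4 V < 0.7 V, so it is off. The assumption is consistent.

Only D_B conducts; I_R ≈ 4.2 mA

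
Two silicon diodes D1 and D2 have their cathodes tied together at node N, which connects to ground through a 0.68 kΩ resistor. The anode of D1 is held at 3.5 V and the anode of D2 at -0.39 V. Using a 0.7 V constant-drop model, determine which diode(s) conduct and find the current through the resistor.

Assume both conduct. Then node N would need to be at both 3.5−0.7 = 2.8 V and -0.39−0.7 = -1.09 V, which is impossible.
Assume only D1 conducts: V_N = 3.5 − 0.7 = 2.8 V, so I_R = 2.8/0.68 = 4.12 mA.
Check D2: its anode-to-cathode voltage is -0.39 − 2.8 = -3.19 V < 0.7 V, so it is off. The assumption is consistent.

Only D1 conducts; I_R ≈ 4.1 mA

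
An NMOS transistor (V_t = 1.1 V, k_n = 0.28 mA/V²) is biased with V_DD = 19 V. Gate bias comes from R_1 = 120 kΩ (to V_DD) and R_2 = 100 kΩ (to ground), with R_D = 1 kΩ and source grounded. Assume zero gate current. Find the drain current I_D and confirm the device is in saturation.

I_D ≈ 8 mA

V_G = V_DD·R_2/(R_1+R_2) = 19×100/220 = 8.64 V. With the source grounded, V_GS = V_G = 8.64 V.
Assume saturation: I_D = (k_n/2)(V_GS − V_t)² = (0.28/2)×(8.64 − 1.1)² = 0.14×7.54² = 7.95 mA.
V_DS = V_DD − I_D·R_D = 19 − 7.95×1 = 11 V.
Saturation requires V_DS ≥ V_GS − V_t = 7.54 V; 11 ≥ 7.54 ✓.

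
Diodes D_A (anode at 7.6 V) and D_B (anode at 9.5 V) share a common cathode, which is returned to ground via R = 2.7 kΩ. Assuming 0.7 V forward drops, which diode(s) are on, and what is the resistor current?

Only D_B conducts; I_R ≈ 3.3 mA

Assume both conduct. Then node N would need to be at both 7.6−0.7 = 6.9 V and 9.5−0.7 = 8.8 V, which is impossible.
Assume only D_B conducts: V_N = 9.5 − 0.7 = 8.8 V, so I_R = 8.8/2.7 = 3.26 mA.
Check D_A: its anode-to-cathode voltage is 7.6 − 8.8 = -1.2 V < 0.7 V, so it is off. The assumption is consistent.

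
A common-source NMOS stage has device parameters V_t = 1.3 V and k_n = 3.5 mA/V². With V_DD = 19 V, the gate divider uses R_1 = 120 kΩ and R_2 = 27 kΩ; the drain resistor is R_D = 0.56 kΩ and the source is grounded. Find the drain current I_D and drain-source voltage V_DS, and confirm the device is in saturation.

I_D ≈ 8.4 mA, V_DS ≈ 14 V

V_G = V_DD·R_2/(R_1+R_2) = 19×27/147 = 3.49 V. With the source grounded, V_GS = V_G = 3.49 V.
Assume saturation: I_D = (k_n/2)(V_GS − V_t)² = (3.5/2)×(3.49 − 1.3)² = 1.75×2.19² = 8.39 mA.
V_DS = V_DD − I_D·R_D = 19 − 8.39×0.56 = 14.3 V.
Saturation requires V_DS ≥ V_GS − V_t = 2.19 V; 14.3 ≥ 2.19 ✓.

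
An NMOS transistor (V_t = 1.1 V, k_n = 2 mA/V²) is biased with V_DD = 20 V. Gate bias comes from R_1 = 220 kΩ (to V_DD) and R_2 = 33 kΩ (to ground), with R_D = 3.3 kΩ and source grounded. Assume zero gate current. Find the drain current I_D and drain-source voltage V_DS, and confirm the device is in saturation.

I_D ≈ 2.3 mA, V_DS ≈ 12 V

V_G = V_DD·R_2/(R_1+R_2) = 20×33/253 = 2.61 V. With the source grounded, V_GS = V_G = 2.61 V.
Assume saturation: I_D = (k_n/2)(V_GS − V_t)² = (2/2)×(2.61 − 1.1)² = 1×1.51² = 2.28 mA.
V_DS = V_DD − I_D·R_D = 20 − 2.28×3.3 = 12.5 V.
Saturation requires V_DS ≥ V_GS − V_t = 1.51 V; 12.5 ≥ 1.51 ✓.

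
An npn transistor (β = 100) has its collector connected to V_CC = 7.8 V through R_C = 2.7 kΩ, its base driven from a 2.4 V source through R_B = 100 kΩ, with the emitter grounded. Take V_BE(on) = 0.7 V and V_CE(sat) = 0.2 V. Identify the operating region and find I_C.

active; I_C ≈ 1.7 mA

Assume active. Base-emitter loop: I_B = (V_BB − V_BE)/R_B = (2.4 − 0.7)/100 = 0.017 mA.
I_C = β·I_B = 100×0.017 = 1.7 mA.
V_CE = V_CC − I_C·R_C = 7.8 − 1.7×2.7 = 3.21 V > V_CE(sat), so the active-region assumption holds.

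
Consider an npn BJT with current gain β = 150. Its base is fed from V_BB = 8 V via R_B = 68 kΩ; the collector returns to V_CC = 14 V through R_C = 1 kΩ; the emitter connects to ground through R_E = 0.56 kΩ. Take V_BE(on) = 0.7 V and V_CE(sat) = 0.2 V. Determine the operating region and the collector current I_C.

Assume active. Base-emitter loop: I_B = (V_BB − V_BE)/(R_B + (β+1)R_E) = (8 − 0.7)/(68 + 151×0.56) = 0.0479 mA.
I_C = β·I_B = 150×0.0479 = 7.18 mA.
V_CE = V_CC − I_C·R_C − I_E·R_E = 14 − 7.18×1 − 7.23×0.56 = 2.78 V > V_CE(sat), so the active-region assumption holds.

active; I_C ≈ 7.2 mA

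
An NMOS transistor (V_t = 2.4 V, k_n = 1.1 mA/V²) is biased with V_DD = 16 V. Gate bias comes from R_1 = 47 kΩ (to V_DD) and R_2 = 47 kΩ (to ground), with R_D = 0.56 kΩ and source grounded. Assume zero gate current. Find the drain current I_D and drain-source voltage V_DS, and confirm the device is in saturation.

I_D ≈ 17 mA, V_DS ≈ 6.3 V

V_G = V_DD·R_2/(R_1+R_2) = 16×47/94 = 8 V. With the source grounded, V_GS = V_G = 8 V.
Assume saturation: I_D = (k_n/2)(V_GS − V_t)² = (1.1/2)×(8 − 2.4)² = 0.55×5.6² = 17.2 mA.
V_DS = V_DD − I_D·R_D = 16 − 17.2×0.56 = 6.34 V.
Saturation requires V_DS ≥ V_GS − V_t = 5.6 V; 6.34 ≥ 5.6 ✓.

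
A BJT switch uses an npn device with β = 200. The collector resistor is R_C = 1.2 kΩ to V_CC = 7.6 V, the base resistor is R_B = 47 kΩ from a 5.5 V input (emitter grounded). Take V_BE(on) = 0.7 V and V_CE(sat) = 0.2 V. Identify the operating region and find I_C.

Assume active: I_B = (5.5 − 0.7)/47 = 0.102 mA, giving I_C = β·I_B = 20.4 mA.
But then V_CE = 7.6 − 20.4×1.2 = -16.9 V < V_CE(sat) = 0.2 V — impossible in the active region.
So the transistor is saturated. With V_CE = 0.2 V, I_C = (V_CC − 0.2)/R_C = 7.4/1.2 = 6.17 mA.
Check: β·I_B = 20.4 mA > I_C = 6.17 mA, confirming saturation.

saturation; I_C ≈ 6.2 mA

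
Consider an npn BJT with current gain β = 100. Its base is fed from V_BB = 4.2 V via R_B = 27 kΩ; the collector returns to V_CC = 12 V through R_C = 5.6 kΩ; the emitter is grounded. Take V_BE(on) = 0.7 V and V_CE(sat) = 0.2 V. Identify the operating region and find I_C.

saturation; I_C ≈ 2.1 mA

Assume active: I_B = (4.2 − 0.7)/27 = 0.13 mA, giving I_C = β·I_B = 13 mA.
But then V_CE = 12 − 13×5.6 = -60.6 V < V_CE(sat) = 0.2 V — impossible in the active region.
So the transistor is saturated. With V_CE = 0.2 V, I_C = (V_CC − 0.2)/R_C = 11.8/5.6 = 2.11 mA.
Check: β·I_B = 13 mA > I_C = 2.11 mA, confirming saturation.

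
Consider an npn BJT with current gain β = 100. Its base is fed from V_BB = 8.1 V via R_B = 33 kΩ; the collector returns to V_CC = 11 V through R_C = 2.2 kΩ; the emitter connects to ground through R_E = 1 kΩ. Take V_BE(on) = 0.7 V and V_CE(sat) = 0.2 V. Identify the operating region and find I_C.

Assume active: I_B = (8.1 − 0.7)/(33 + 101×1) = 0.0552 mA, I_C = β·I_B = 5.52 mA.
Then V_CE = 11 − 5.52×2.2 − 5.58×1 = -6.73 V < 0.2 V — the active assumption fails.
Re-solve with V_CE = 0.2 V. KCL at the emitter: V_E/R_E = (V_BB−0.7−V_E)/R_B + (V_CC−0.2−V_E)/R_C, giving V_E = 3.46 V.
I_C = (V_CC − 0.2 − V_E)/R_C = (10.8 − 3.46)/2.2 = 3.34 mA.
Check: I_B = (7.4 − 3.46)/33 = 0.119 mA, and β·I_B = 11.9 mA > I_C, confirming saturation.

saturation; I_C ≈ 3.3 mA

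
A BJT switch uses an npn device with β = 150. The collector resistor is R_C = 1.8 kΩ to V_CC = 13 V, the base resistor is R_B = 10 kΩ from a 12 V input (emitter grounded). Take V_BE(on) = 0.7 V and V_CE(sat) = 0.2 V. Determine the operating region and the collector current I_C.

saturation; I_C ≈ 7.1 mA

Assume active: I_B = (12 − 0.7)/10 = 1.13 mA, giving I_C = β·I_B = 170 mA.
But then V_CE = 13 − 170×1.8 = -292 V < V_CE(sat) = 0.2 V — impossible in the active region.
So the transistor is saturated. With V_CE = 0.2 V, I_C = (V_CC − 0.2)/R_C = 12.8/1.8 = 7.11 mA.
Check: β·I_B = 170 mA > I_C = 7.11 mA, confirming saturation.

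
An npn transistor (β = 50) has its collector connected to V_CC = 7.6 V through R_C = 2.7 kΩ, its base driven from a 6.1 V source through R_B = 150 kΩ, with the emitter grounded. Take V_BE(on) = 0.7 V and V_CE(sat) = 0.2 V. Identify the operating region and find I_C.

active; I_C ≈ 1.8 mA

Assume active. Base-emitter loop: I_B = (V_BB − V_BE)/R_B = (6.1 − 0.7)/150 = 0.036 mA.
I_C = β·I_B = 50×0.036 = 1.8 mA.
V_CE = V_CC − I_C·R_C = 7.6 − 1.8×2.7 = 2.74 V > V_CE(sat), so the active-region assumption holds.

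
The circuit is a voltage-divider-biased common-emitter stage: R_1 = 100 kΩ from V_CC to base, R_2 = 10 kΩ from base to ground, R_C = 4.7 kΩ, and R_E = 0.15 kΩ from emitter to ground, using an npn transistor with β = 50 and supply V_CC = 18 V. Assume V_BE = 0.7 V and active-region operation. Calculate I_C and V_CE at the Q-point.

Thevenize the base divider: V_Th = V_CC·R_2/(R_1+R_2) = 18×10/110 = 1.64 V, R_Th = R_1‖R_2 = 9.09 kΩ.
Base-emitter loop: V_Th = I_B·R_Th + V_BE + (β+1)I_B·R_E, so I_B = (1.64 − 0.7) / (9.09 + 51×0.15) = 0.0559 mA.
I_C = β·I_B = 50×0.0559 = 2.8 mA, and I_E = (β+1)I_B = 2.85 mA.
V_CE = V_CC − I_C·R_C − I_E·R_E = 18 − 2.8×4.7 − 2.85×0.15 = 4.43 V.
V_CE = 4.43 V > 0.2 V confirms active-region operation.

I_C ≈ 2.8 mA, V_CE ≈ 4.4 V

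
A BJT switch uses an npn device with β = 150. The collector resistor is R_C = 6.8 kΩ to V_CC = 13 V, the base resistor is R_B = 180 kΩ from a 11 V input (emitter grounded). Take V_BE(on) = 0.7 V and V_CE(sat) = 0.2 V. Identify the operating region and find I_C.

Assume active: I_B = (11 − 0.7)/180 = 0.0572 mA, giving I_C = β·I_B = 8.58 mA.
But then V_CE = 13 − 8.58×6.8 = -45.4 V < V_CE(sat) = 0.2 V — impossible in the active region.
So the transistor is saturated. With V_CE = 0.2 V, I_C = (V_CC − 0.2)/R_C = 12.8/6.8 = 1.88 mA.
Check: β·I_B = 8.58 mA > I_C = 1.88 mA, confirming saturation.

saturation; I_C ≈ 1.9 mA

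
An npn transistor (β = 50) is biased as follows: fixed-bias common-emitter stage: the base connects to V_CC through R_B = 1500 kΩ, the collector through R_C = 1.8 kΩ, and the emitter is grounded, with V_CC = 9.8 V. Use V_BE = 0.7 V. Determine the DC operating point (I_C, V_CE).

Base loop: V_CC = I_B·R_B + V_BE, so I_B = (9.8 − 0.7)/1500 kΩ = 0.00607 mA.
In the active region I_C = β·I_B = 50 × 0.00607 = 0.303 mA.
Collector loop: V_CE = V_CC − I_C·R_C = 9.8 − 0.303×1.8 = 9.25 V.
Since V_CE = 9.25 V > V_CE(sat) ≈ 0.2 V, the transistor is in the active region as assumed.

I_C ≈ 0.3 mA, V_CE ≈ 9.3 V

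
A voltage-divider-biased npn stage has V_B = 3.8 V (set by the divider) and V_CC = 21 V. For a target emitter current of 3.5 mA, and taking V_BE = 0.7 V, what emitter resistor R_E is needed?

V_E = V_B − V_BE = 3.8 − 0.7 = 3.1 V.
R_E = V_E / I_E = 3.1 / 3.5 = 0.886 kΩ.

R_E ≈ 0.89 kΩ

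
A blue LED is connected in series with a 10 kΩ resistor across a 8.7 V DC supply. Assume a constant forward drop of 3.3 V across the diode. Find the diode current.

KVL around the loop: 8.7 = V_D + I·R = 3.3 + I × 10 kΩ.
So I = (8.7 − 3.3) / 10 kΩ = 5.4 / 10 = 0.54 mA.

I ≈ 0.54 mA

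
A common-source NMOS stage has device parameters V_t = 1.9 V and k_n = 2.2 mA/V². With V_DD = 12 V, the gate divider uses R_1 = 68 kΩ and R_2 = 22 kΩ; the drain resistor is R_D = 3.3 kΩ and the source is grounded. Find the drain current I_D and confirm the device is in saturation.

V_G = V_DD·R_2/(R_1+R_2) = 12×22/90 = 2.93 V. With the source grounded, V_GS = V_G = 2.93 V.
Assume saturation: I_D = (k_n/2)(V_GS − V_t)² = (2.2/2)×(2.93 − 1.9)² = 1.1×1.03² = 1.17 mA.
V_DS = V_DD − I_D·R_D = 12 − 1.17×3.3 = 8.12 V.
Saturation requires V_DS ≥ V_GS − V_t = 1.03 V; 8.12 ≥ 1.03 ✓.

I_D ≈ 1.2 mA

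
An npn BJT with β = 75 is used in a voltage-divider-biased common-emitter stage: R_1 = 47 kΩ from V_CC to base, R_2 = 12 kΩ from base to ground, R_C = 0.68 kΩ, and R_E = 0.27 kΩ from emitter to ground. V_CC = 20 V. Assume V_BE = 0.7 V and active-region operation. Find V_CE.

V_CE ≈ 12 V

Thevenize the base divider: V_Th = V_CC·R_2/(R_1+R_2) = 20×12/59 = 4.07 V, R_Th = R_1‖R_2 = 9.56 kΩ.
Base-emitter loop: V_Th = I_B·R_Th + V_BE + (β+1)I_B·R_E, so I_B = (4.07 − 0.7) / (9.56 + 76×0.27) = 0.112 mA.
I_C = β·I_B = 75×0.112 = 8.4 mA, and I_E = (β+1)I_B = 8.51 mA.
V_CE = V_CC − I_C·R_C − I_E·R_E = 20 − 8.4×0.68 − 8.51×0.27 = 12 V.
V_CE = 12 V > 0.2 V confirms active-region operation.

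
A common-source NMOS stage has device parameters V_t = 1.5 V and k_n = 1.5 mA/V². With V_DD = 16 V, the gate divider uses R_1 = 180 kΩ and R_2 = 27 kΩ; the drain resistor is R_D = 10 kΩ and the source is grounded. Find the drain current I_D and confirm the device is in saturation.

V_G = V_DD·R_2/(R_1+R_2) = 16×27/207 = 2.09 V. With the source grounded, V_GS = V_G = 2.09 V.
Assume saturation: I_D = (k_n/2)(V_GS − V_t)² = (1.5/2)×(2.09 − 1.5)² = 0.75×0.587² = 0.258 mA.
V_DS = V_DD − I_D·R_D = 16 − 0.258×10 = 13.4 V.
Saturation requires V_DS ≥ V_GS − V_t = 0.587 V; 13.4 ≥ 0.587 ✓.

I_D ≈ 0.26 mA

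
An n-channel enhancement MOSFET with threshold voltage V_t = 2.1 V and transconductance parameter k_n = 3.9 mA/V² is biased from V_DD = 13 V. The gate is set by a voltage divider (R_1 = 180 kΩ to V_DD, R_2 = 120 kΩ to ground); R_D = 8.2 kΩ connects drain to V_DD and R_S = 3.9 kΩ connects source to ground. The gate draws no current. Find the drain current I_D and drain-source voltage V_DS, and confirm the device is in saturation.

I_D ≈ 0.65 mA, V_DS ≈ 5.2 V

V_G = V_DD·R_2/(R_1+R_2) = 13×120/300 = 5.2 V.
Assume saturation: I_D = (k_n/2)(V_GS − V_t)² with V_GS = V_G − I_D·R_S = 5.2 − 3.9·I_D.
Substituting gives 29.7·I_D² − 48.2·I_D + 18.7 = 0, with roots I_D = 0.647 or 0.976 mA.
The root I_D = 0.976 mA gives V_GS = 1.39 V ≤ V_t, so take I_D = 0.647 mA.
Then V_GS = 2.68 V and V_DS = V_DD − I_D(R_D+R_S) = 13 − 0.647×12.1 = 5.17 V.
Saturation requires V_DS ≥ V_GS − V_t = 0.576 V; 5.17 ≥ 0.576 ✓.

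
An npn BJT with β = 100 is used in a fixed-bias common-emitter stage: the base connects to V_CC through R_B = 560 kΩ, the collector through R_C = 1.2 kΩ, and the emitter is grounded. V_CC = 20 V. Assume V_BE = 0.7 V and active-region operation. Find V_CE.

V_CE ≈ 16 V

Base loop: V_CC = I_B·R_B + V_BE, so I_B = (20 − 0.7)/560 kΩ = 0.0345 mA.
In the active region I_C = β·I_B = 100 × 0.0345 = 3.45 mA.
Collector loop: V_CE = V_CC − I_C·R_C = 20 − 3.45×1.2 = 15.9 V.
Since V_CE = 15.9 V > V_CE(sat) ≈ 0.2 V, the transistor is in the active region as assumed.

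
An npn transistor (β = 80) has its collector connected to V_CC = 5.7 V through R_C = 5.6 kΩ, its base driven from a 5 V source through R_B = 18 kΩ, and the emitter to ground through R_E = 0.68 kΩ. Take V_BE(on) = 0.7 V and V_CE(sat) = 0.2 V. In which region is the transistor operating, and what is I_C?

saturation; I_C ≈ 0.85 mA

Assume active: I_B = (5 − 0.7)/(18 + 81×0.68) = 0.0588 mA, I_C = β·I_B = 4.71 mA.
Then V_CE = 5.7 − 4.71×5.6 − 4.77×0.68 = -23.9 V < 0.2 V — the active assumption fails.
Re-solve with V_CE = 0.2 V. KCL at the emitter: V_E/R_E = (V_BB−0.7−V_E)/R_B + (V_CC−0.2−V_E)/R_C, giving V_E = 0.716 V.
I_C = (V_CC − 0.2 − V_E)/R_C = (5.5 − 0.716)/5.6 = 0.854 mA.
Check: I_B = (4.3 − 0.716)/18 = 0.199 mA, and β·I_B = 15.9 mA > I_C, confirming saturation.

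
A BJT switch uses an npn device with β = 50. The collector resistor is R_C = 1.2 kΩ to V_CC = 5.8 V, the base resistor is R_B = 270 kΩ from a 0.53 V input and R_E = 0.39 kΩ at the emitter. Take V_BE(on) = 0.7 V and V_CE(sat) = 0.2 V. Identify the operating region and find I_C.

V_BB = 0.53 V ≤ V_BE(on) = 0.7 V, so the base-emitter junction is not forward biased.
The transistor is in cutoff: I_B = I_C = 0.

cutoff; I_C ≈ 0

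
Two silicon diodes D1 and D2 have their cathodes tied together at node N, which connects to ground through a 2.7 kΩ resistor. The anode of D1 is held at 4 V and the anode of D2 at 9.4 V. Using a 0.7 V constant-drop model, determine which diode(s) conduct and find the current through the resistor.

Assume both conduct. Then node N would need to be at both 4−0.7 = 3.3 V and 9.4−0.7 = 8.7 V, which is impossible.
Assume only D2 conducts: V_N = 9.4 − 0.7 = 8.7 V, so I_R = 8.7/2.7 = 3.22 mA.
Check D1: its anode-to-cathode voltage is 4 − 8.7 = -4.7 V < 0.7 V, so it is off. The assumption is consistent.

Only D2 conducts; I_R ≈ 3.2 mA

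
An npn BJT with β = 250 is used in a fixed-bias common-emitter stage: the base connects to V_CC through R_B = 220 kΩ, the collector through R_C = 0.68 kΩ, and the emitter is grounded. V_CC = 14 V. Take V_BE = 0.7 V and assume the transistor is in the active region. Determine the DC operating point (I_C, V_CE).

Base loop: V_CC = I_B·R_B + V_BE, so I_B = (14 − 0.7)/220 kΩ = 0.0605 mA.
In the active region I_C = β·I_B = 250 × 0.0605 = 15.1 mA.
Collector loop: V_CE = V_CC − I_C·R_C = 14 − 15.1×0.68 = 3.72 V.
Since V_CE = 3.72 V > V_CE(sat) ≈ 0.2 V, the transistor is in the active region as assumed.

I_C ≈ 15 mA, V_CE ≈ 3.7 V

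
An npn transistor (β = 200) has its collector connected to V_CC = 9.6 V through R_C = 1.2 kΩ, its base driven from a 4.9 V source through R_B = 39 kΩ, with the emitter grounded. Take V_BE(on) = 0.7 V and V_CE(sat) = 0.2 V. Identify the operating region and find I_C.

Assume active: I_B = (4.9 − 0.7)/39 = 0.108 mA, giving I_C = β·I_B = 21.5 mA.
But then V_CE = 9.6 − 21.5×1.2 = -16.2 V < V_CE(sat) = 0.2 V — impossible in the active region.
So the transistor is saturated. With V_CE = 0.2 V, I_C = (V_CC − 0.2)/R_C = 9.4/1.2 = 7.83 mA.
Check: β·I_B = 21.5 mA > I_C = 7.83 mA, confirming saturation.

saturation; I_C ≈ 7.8 mA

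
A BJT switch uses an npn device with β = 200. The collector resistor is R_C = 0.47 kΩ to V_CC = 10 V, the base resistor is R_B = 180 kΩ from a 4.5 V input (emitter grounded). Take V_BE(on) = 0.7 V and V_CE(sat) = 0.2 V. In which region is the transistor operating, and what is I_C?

active; I_C ≈ 4.2 mA

Assume active. Base-emitter loop: I_B = (V_BB − V_BE)/R_B = (4.5 − 0.7)/180 = 0.0211 mA.
I_C = β·I_B = 200×0.0211 = 4.22 mA.
V_CE = V_CC − I_C·R_C = 10 − 4.22×0.47 = 8.02 V > V_CE(sat), so the active-region assumption holds.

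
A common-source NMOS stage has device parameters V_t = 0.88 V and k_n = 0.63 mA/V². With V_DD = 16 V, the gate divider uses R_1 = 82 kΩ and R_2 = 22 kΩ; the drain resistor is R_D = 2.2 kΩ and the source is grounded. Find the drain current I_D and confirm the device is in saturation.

V_G = V_DD·R_2/(R_1+R_2) = 16×22/104 = 3.38 V. With the source grounded, V_GS = V_G = 3.38 V.
Assume saturation: I_D = (k_n/2)(V_GS − V_t)² = (0.63/2)×(3.38 − 0.88)² = 0.315×2.5² = 1.98 mA.
V_DS = V_DD − I_D·R_D = 16 − 1.98×2.2 = 11.7 V.
Saturation requires V_DS ≥ V_GS − V_t = 2.5 V; 11.7 ≥ 2.5 ✓.

I_D ≈ 2 mA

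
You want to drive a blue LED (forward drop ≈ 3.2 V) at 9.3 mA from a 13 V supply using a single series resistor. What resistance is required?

The resistor drops V_S − V_D = 13 − 3.2 = 9.8 V at 9.3 mA.
R = 9.8 V / 9.3 mA = 1.05 kΩ.

R ≈ 1.1 kΩ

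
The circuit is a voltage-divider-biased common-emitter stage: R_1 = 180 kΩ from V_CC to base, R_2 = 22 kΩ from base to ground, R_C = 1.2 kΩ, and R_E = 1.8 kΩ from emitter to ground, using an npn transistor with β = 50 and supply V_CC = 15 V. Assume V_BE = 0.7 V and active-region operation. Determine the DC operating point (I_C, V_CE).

I_C ≈ 0.42 mA, V_CE ≈ 14 V

Thevenize the base divider: V_Th = V_CC·R_2/(R_1+R_2) = 15×22/202 = 1.63 V, R_Th = R_1‖R_2 = 19.6 kΩ.
Base-emitter loop: V_Th = I_B·R_Th + V_BE + (β+1)I_B·R_E, so I_B = (1.63 − 0.7) / (19.6 + 51×1.8) = 0.00838 mA.
I_C = β·I_B = 50×0.00838 = 0.419 mA, and I_E = (β+1)I_B = 0.427 mA.
V_CE = V_CC − I_C·R_C − I_E·R_E = 15 − 0.419×1.2 − 0.427×1.8 = 13.7 V.
V_CE = 13.7 V > 0.2 V confirms active-region operation.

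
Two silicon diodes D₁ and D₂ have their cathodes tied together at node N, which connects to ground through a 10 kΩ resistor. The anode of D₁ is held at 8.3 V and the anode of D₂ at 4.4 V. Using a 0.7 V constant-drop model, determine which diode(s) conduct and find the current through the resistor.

Assume both conduct. Then node N would need to be at both 8.3−0.7 = 7.6 V and 4.4−0.7 = 3.7 V, which is impossible.
Assume only D₁ conducts: V_N = 8.3 − 0.7 = 7.6 V, so I_R = 7.6/10 = 0.76 mA.
Check D₂: its anode-to-cathode voltage is 4.4 − 7.6 = -3.2 V < 0.7 V, so it is off. The assumption is consistent.

Only D₁ conducts; I_R ≈ 0.76 mA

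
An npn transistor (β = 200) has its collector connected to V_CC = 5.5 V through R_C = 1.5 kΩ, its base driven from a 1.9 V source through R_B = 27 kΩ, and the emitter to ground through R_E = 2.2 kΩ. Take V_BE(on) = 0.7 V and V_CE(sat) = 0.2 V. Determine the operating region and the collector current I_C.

Assume active. Base-emitter loop: I_B = (V_BB − V_BE)/(R_B + (β+1)R_E) = (1.9 − 0.7)/(27 + 201×2.2) = 0.00256 mA.
I_C = β·I_B = 200×0.00256 = 0.512 mA.
V_CE = V_CC − I_C·R_C − I_E·R_E = 5.5 − 0.512×1.5 − 0.514×2.2 = 3.6 V > V_CE(sat), so the active-region assumption holds.

active; I_C ≈ 0.51 mA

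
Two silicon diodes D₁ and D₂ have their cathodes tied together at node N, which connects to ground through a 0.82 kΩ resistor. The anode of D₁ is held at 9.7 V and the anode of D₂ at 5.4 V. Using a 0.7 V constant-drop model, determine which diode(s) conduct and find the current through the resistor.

Only D₁ conducts; I_R ≈ 11 mA

Assume both conduct. Then node N would need to be at both 9.7−0.7 = 9 V and 5.4−0.7 = 4.7 V, which is impossible.
Assume only D₁ conducts: V_N = 9.7 − 0.7 = 9 V, so I_R = 9/0.82 = 11 mA.
Check D₂: its anode-to-cathode voltage is 5.4 − 9 = -3.6 V < 0.7 V, so it is off. The assumption is consistent.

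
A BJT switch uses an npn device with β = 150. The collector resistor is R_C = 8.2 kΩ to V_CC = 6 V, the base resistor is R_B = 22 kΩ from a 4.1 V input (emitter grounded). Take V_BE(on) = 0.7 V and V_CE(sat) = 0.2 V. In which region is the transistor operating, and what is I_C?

Assume active: I_B = (4.1 − 0.7)/22 = 0.155 mA, giving I_C = β·I_B = 23.2 mA.
But then V_CE = 6 − 23.2×8.2 = -184 V < V_CE(sat) = 0.2 V — impossible in the active region.
So the transistor is saturated. With V_CE = 0.2 V, I_C = (V_CC − 0.2)/R_C = 5.8/8.2 = 0.707 mA.
Check: β·I_B = 23.2 mA > I_C = 0.707 mA, confirming saturation.

saturation; I_C ≈ 0.71 mA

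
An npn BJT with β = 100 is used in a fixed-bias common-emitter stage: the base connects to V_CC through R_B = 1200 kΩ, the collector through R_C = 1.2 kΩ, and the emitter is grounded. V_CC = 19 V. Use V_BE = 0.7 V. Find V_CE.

V_CE ≈ 17 V

Base loop: V_CC = I_B·R_B + V_BE, so I_B = (19 − 0.7)/1200 kΩ = 0.0153 mA.
In the active region I_C = β·I_B = 100 × 0.0153 = 1.53 mA.
Collector loop: V_CE = V_CC − I_C·R_C = 19 − 1.53×1.2 = 17.2 V.
Since V_CE = 17.2 V > V_CE(sat) ≈ 0.2 V, the transistor is in the active region as assumed.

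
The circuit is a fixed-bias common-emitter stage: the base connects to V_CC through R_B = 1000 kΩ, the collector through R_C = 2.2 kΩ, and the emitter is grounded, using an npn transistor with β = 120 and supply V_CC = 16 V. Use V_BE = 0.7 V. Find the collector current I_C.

I_C ≈ 1.8 mA

Base loop: V_CC = I_B·R_B + V_BE, so I_B = (16 − 0.7)/1000 kΩ = 0.0153 mA.
In the active region I_C = β·I_B = 120 × 0.0153 = 1.84 mA.
Collector loop: V_CE = V_CC − I_C·R_C = 16 − 1.84×2.2 = 12 V.
Since V_CE = 12 V > V_CE(sat) ≈ 0.2 V, the transistor is in the active region as assumed.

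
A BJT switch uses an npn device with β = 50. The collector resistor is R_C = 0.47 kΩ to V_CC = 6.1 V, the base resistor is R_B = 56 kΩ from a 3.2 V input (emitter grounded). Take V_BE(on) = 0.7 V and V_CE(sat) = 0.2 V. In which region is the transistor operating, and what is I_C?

active; I_C ≈ 2.2 mA

Assume active. Base-emitter loop: I_B = (V_BB − V_BE)/R_B = (3.2 − 0.7)/56 = 0.0446 mA.
I_C = β·I_B = 50×0.0446 = 2.23 mA.
V_CE = V_CC − I_C·R_C = 6.1 − 2.23×0.47 = 5.05 V > V_CE(sat), so the active-region assumption holds.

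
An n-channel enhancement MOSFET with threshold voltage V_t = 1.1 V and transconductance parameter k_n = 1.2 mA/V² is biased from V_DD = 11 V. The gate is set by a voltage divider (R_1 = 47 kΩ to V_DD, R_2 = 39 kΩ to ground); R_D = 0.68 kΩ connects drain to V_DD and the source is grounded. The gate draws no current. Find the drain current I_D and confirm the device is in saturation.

V_G = V_DD·R_2/(R_1+R_2) = 11×39/86 = 4.99 V. With the source grounded, V_GS = V_G = 4.99 V.
Assume saturation: I_D = (k_n/2)(V_GS − V_t)² = (1.2/2)×(4.99 − 1.1)² = 0.6×3.89² = 9.07 mA.
V_DS = V_DD − I_D·R_D = 11 − 9.07×0.68 = 4.83 V.
Saturation requires V_DS ≥ V_GS − V_t = 3.89 V; 4.83 ≥ 3.89 ✓.

I_D ≈ 9.1 mA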